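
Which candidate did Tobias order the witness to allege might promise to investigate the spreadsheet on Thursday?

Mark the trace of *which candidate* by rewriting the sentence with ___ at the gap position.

In situ: Tobias did order the witness to allege which candidate might promise to investigate the spreadsheet on Thursday.
'which candidate' is the subject of the clause embedded under 'allege'. The gap is right after 'allege'.

Which candidate did Tobias order the witness to allege ___ might promise to investigate the spreadsheet on Thursday?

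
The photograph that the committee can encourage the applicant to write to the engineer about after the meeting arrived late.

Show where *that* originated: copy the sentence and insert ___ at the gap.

The filler 'that' is interpreted as the object of the preposition 'about'. The gap is right after 'about'.

The photograph that the committee can encourage the applicant to write to the engineer about ___ after the meeting arrived late.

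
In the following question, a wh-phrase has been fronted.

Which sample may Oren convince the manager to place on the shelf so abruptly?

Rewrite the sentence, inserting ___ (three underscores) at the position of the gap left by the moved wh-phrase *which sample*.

Underlying clause: Oren may convince the manager to place which sample on the shelf so abruptly.
'which sample' functions as the direct object of 'place'. The gap is right after 'place'.

Which sample may Oren convince the manager to place ___ on the shelf so abruptly?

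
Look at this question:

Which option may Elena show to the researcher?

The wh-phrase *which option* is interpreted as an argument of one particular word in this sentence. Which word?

show

In situ: Elena may show which option to the researcher.
'which option' functions as the direct object of 'show'. It moves to the left edge, and the trace sits right after 'show':
Which option may Elena show ___ to the researcher?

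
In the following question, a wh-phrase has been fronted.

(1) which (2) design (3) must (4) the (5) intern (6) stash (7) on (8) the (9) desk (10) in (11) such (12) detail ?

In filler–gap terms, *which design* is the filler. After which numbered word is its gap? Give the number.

In situ: The intern must stash which design on the desk in such detail.
The filler 'which design' is interpreted as the direct object of 'stash'. Fronting leaves a gap immediately after 'stash':
Which design must the intern stash ___ on the desk in such detail?
'stash' is word 6.

6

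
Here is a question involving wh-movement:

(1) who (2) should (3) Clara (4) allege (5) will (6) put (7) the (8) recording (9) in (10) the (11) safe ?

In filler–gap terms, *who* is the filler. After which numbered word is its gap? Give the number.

4

Underlying clause: Clara should allege who will put the recording in the safe.
'who' functions as the subject of the clause embedded under 'allege'. Fronting leaves a gap immediately after 'allege':
Who should Clara allege ___ will put the recording in the safe?
'allege' is word 4.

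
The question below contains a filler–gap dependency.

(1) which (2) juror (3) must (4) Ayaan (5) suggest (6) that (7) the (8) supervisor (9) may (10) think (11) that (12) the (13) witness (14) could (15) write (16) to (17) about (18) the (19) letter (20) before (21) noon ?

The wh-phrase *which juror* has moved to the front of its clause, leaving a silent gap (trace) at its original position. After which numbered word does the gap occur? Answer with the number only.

16

In situ: Ayaan must suggest that the supervisor may think that the witness could write to which juror about the letter before noon.
'which juror' functions as the object of the preposition 'to'. It moves to the left edge, and the trace sits right after 'to':
Which juror must Ayaan suggest that the supervisor may think that the witness could write to ___ about the letter before noon?
'to' is word 16.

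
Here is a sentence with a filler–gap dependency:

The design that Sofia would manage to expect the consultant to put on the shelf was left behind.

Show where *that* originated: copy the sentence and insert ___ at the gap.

The design that Sofia would manage to expect the consultant to put ___ on the shelf was left behind.

'that' functions as the direct object of 'put'. The gap is right after 'put'.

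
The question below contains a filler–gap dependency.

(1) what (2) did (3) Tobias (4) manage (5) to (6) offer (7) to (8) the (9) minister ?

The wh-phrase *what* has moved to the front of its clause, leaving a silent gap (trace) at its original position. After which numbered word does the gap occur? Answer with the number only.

6

Before movement: Tobias did manage to offer what to the minister.
The filler 'what' is interpreted as the direct object of 'offer'. Wh-movement fronts it, leaving a gap right after 'offer':
What did Tobias manage to offer ___ to the minister?
'offer' is word 6.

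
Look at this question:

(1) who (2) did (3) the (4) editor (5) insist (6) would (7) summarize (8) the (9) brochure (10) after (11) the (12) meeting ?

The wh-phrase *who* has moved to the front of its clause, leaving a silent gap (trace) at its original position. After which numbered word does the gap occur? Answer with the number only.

5

In situ: The editor did insist who would summarize the brochure after the meeting.
The filler 'who' is interpreted as the subject of the clause embedded under 'insist'. Wh-movement fronts it, leaving a gap right after 'insist':
Who did the editor insist ___ would summarize the brochure after the meeting?
'insist' is word 5.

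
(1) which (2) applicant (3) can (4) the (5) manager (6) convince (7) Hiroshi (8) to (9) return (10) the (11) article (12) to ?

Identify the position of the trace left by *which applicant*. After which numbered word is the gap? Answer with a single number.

12

Pre-movement form: The manager can convince Hiroshi to return the article to which applicant.
The filler 'which applicant' is interpreted as the object of the preposition 'to' (recipient of 'return'). Fronting leaves a gap immediately after 'to':
Which applicant can the manager convince Hiroshi to return the article to ___?
'to' is word 12.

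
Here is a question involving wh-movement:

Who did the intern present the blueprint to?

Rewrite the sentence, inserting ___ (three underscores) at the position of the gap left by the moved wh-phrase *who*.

Pre-movement form: The intern did present the blueprint to who.
The filler 'who' is interpreted as the object of the preposition 'to' (recipient of 'present'). The gap is right after 'to'.

Who did the intern present the blueprint to ___?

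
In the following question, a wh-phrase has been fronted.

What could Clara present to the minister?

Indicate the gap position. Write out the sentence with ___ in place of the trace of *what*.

Before movement: Clara could present what to the minister.
'what' functions as the direct object of 'present'. The gap is right after 'present'.

What could Clara present ___ to the minister?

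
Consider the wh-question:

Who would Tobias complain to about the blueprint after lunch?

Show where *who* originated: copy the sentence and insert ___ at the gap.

Before movement: Tobias would complain to who about the blueprint after lunch.
'who' is the object of the preposition 'to'. The gap is right after 'to'.

Who would Tobias complain to ___ about the blueprint after lunch?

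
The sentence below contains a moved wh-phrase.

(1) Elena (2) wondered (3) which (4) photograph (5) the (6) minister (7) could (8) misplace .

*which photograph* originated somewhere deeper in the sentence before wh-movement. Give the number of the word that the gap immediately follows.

8

Pre-movement form: The minister could misplace which photograph.
'which photograph' functions as the direct object of 'misplace'. It moves to the left edge, and the trace sits right after 'misplace':
Elena wondered which photograph the minister could misplace ___.
'misplace' is word 8.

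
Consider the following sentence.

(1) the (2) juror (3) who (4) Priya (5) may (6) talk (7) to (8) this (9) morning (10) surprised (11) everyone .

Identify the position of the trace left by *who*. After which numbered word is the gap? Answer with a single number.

7

'who' functions as the object of the preposition 'to'. Wh-movement fronts it, leaving a gap right after 'to':
The juror who Priya may talk to ___ this morning surprised everyone.
'to' is word 7.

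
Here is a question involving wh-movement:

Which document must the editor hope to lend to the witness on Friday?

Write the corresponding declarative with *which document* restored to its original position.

The editor must hope to lend which document to the witness on Friday.

'which document' is the direct object of 'lend'. Fronting leaves a gap immediately after 'lend':
Which document must the editor hope to lend ___ to the witness on Friday?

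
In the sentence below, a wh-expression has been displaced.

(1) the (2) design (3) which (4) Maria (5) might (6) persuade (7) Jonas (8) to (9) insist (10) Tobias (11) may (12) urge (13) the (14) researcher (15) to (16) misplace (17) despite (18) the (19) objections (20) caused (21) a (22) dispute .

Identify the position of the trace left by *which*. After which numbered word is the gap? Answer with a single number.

16

'which' functions as the direct object of 'misplace'. It moves to the left edge, and the trace sits right after 'misplace':
The design which Maria might persuade Jonas to insist Tobias may urge the researcher to misplace ___ despite the objections caused a dispute.
'misplace' is word 16.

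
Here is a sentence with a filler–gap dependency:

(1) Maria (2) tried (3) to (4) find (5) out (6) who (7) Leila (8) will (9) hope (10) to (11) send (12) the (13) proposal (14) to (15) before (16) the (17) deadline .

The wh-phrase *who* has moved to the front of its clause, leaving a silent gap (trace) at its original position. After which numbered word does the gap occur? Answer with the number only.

Underlying clause: Leila will hope to send the proposal to who before the deadline.
The filler 'who' is interpreted as the object of the preposition 'to' (recipient of 'send'). It moves to the left edge, and the trace sits right after 'to':
Maria tried to find out who Leila will hope to send the proposal to ___ before the deadline.
'to' is word 14.

14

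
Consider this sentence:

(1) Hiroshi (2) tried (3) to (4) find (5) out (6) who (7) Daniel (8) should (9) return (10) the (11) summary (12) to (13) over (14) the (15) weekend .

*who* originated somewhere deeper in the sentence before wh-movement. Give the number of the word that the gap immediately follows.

In situ: Daniel should return the summary to who over the weekend.
'who' is the object of the preposition 'to' (recipient of 'return'). Wh-movement fronts it, leaving a gap right after 'to':
Hiroshi tried to find out who Daniel should return the summary to ___ over the weekend.
'to' is word 12.

12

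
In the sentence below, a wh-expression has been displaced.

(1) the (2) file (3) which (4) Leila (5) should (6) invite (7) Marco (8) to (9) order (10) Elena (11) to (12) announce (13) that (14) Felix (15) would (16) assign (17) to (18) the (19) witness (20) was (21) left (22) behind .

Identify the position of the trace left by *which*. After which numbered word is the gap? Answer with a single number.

'which' is the direct object of 'assign'. Fronting leaves a gap immediately after 'assign':
The file which Leila should invite Marco to order Elena to announce that Felix would assign ___ to the witness was left behind.
'assign' is word 16.

16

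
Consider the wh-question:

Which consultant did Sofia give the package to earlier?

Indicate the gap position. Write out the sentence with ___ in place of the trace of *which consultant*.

Before movement: Sofia did give the package to which consultant earlier.
'which consultant' is the object of the preposition 'to' (recipient of 'give'). The gap is right after 'to'.

Which consultant did Sofia give the package to ___ earlier?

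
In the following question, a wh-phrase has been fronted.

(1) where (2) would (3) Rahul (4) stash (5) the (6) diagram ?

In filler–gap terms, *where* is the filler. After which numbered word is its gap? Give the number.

Pre-movement form: Rahul would stash the diagram where.
'where' is the locative complement of 'stash'. Fronting leaves a gap immediately after 'diagram':
Where would Rahul stash the diagram ___?
'diagram' is word 6.

6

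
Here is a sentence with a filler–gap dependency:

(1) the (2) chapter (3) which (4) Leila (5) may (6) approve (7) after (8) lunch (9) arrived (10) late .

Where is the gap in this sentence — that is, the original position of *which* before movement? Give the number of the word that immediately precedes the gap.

The filler 'which' is interpreted as the direct object of 'approve'. Fronting leaves a gap immediately after 'approve':
The chapter which Leila may approve ___ after lunch arrived late.
'approve' is word 6.

6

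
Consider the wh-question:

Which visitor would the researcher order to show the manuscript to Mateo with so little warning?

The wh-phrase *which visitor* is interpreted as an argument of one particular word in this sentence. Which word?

order

Pre-movement form: The researcher would order which visitor to show the manuscript to Mateo with so little warning.
The filler 'which visitor' is interpreted as the direct object of 'order'. Fronting leaves a gap immediately after 'order':
Which visitor would the researcher order ___ to show the manuscript to Mateo with so little warning?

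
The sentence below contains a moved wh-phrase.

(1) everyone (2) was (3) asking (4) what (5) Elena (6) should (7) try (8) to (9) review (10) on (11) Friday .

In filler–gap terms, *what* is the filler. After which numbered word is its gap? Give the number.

In situ: Elena should try to review what on Friday.
The filler 'what' is interpreted as the direct object of 'review'. It moves to the left edge, and the trace sits right after 'review':
Everyone was asking what Elena should try to review ___ on Friday.
'review' is word 9.

9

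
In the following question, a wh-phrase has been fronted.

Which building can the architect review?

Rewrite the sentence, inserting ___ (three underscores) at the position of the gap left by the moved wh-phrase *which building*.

Before movement: The architect can review which building.
'which building' functions as the direct object of 'review'. The gap is right after 'review'.

Which building can the architect review ___?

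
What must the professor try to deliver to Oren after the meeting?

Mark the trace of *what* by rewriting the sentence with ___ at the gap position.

Before movement: The professor must try to deliver what to Oren after the meeting.
'what' functions as the direct object of 'deliver'. The gap is right after 'deliver'.

What must the professor try to deliver ___ to Oren after the meeting?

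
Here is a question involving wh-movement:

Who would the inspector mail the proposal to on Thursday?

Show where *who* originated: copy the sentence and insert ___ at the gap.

In situ: The inspector would mail the proposal to who on Thursday.
'who' is the object of the preposition 'to' (recipient of 'mail'). The gap is right after 'to'.

Who would the inspector mail the proposal to ___ on Thursday?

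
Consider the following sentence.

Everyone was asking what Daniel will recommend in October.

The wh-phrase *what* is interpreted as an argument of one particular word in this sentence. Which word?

recommend

Pre-movement form: Daniel will recommend what in October.
'what' is the direct object of 'recommend'. Wh-movement fronts it, leaving a gap right after 'recommend':
Everyone was asking what Daniel will recommend ___ in October.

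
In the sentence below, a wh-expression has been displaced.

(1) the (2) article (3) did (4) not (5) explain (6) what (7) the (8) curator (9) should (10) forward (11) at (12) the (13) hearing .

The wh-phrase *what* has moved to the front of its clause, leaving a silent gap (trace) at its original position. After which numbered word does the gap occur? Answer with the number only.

Underlying clause: The curator should forward what at the hearing.
The filler 'what' is interpreted as the direct object of 'forward'. Fronting leaves a gap immediately after 'forward':
The article did not explain what the curator should forward ___ at the hearing.
'forward' is word 10.

10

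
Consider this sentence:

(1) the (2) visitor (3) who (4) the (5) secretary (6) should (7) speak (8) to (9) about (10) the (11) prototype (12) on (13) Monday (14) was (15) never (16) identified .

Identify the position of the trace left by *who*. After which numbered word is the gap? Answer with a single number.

'who' is the object of the preposition 'to'. Wh-movement fronts it, leaving a gap right after 'to':
The visitor who the secretary should speak to ___ about the prototype on Monday was never identified.
'to' is word 8.

8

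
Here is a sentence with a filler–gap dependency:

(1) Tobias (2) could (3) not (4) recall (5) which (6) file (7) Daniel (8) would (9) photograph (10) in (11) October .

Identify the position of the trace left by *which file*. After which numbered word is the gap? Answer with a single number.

9

Underlying clause: Daniel would photograph which file in October.
The filler 'which file' is interpreted as the direct object of 'photograph'. Wh-movement fronts it, leaving a gap right after 'photograph':
Tobias could not recall which file Daniel would photograph ___ in October.
'photograph' is word 9.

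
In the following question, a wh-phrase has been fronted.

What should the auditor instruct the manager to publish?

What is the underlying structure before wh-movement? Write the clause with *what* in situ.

'what' is the direct object of 'publish'. It moves to the left edge, and the trace sits right after 'publish':
What should the auditor instruct the manager to publish ___?

The auditor should instruct the manager to publish what.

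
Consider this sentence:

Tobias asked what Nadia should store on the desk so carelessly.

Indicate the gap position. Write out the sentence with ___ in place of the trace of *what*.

Underlying clause: Nadia should store what on the desk so carelessly.
The filler 'what' is interpreted as the direct object of 'store'. The gap is right after 'store'.

Tobias asked what Nadia should store ___ on the desk so carelessly.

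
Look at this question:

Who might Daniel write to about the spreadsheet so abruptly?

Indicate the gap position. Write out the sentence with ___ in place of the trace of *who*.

Who might Daniel write to ___ about the spreadsheet so abruptly?

In situ: Daniel might write to who about the spreadsheet so abruptly.
The filler 'who' is interpreted as the object of the preposition 'to'. The gap is right after 'to'.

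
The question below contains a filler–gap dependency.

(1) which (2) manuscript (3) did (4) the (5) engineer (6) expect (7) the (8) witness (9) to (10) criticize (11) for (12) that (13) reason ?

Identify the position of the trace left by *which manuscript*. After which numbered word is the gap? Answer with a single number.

In situ: The engineer did expect the witness to criticize which manuscript for that reason.
The filler 'which manuscript' is interpreted as the direct object of 'criticize'. It moves to the left edge, and the trace sits right after 'criticize':
Which manuscript did the engineer expect the witness to criticize ___ for that reason?
'criticize' is word 10.

10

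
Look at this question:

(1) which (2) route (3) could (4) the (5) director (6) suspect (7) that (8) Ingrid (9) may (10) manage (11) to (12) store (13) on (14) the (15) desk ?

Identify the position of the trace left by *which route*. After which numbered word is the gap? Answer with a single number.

12

Pre-movement form: The director could suspect that Ingrid may manage to store which route on the desk.
'which route' is the direct object of 'store'. It moves to the left edge, and the trace sits right after 'store':
Which route could the director suspect that Ingrid may manage to store ___ on the desk?
'store' is word 12.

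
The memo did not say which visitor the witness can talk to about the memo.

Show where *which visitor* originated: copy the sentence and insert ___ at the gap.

In situ: The witness can talk to which visitor about the memo.
The filler 'which visitor' is interpreted as the object of the preposition 'to'. The gap is right after 'to'.

The memo did not say which visitor the witness can talk to ___ about the memo.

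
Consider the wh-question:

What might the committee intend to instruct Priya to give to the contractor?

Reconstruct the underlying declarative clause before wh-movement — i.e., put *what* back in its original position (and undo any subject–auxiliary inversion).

'what' is the direct object of 'give'. It moves to the left edge, and the trace sits right after 'give':
What might the committee intend to instruct Priya to give ___ to the contractor?

The committee might intend to instruct Priya to give what to the contractor.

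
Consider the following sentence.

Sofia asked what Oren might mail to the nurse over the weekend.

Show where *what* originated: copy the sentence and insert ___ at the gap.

Sofia asked what Oren might mail ___ to the nurse over the weekend.

Pre-movement form: Oren might mail what to the nurse over the weekend.
The filler 'what' is interpreted as the direct object of 'mail'. The gap is right after 'mail'.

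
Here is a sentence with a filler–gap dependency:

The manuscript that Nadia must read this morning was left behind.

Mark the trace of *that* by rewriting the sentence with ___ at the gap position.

'that' is the direct object of 'read'. The gap is right after 'read'.

The manuscript that Nadia must read ___ this morning was left behind.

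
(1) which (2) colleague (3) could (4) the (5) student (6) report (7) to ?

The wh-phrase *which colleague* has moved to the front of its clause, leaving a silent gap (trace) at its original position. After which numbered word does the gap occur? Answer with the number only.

Underlying clause: The student could report to which colleague.
'which colleague' functions as the object of the preposition 'to'. It moves to the left edge, and the trace sits right after 'to':
Which colleague could the student report to ___?
'to' is word 7.

7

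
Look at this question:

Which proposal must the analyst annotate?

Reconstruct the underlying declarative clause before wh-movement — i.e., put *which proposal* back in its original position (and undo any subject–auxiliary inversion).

'which proposal' functions as the direct object of 'annotate'. Fronting leaves a gap immediately after 'annotate':
Which proposal must the analyst annotate ___?

The analyst must annotate which proposal.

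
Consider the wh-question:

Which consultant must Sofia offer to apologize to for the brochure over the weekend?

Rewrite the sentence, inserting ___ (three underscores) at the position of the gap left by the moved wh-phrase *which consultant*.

Which consultant must Sofia offer to apologize to ___ for the brochure over the weekend?

Before movement: Sofia must offer to apologize to which consultant for the brochure over the weekend.
'which consultant' functions as the object of the preposition 'to'. The gap is right after 'to'.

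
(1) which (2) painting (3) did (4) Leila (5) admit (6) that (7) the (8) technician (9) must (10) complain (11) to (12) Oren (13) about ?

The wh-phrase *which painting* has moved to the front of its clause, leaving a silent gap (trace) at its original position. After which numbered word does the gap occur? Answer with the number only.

Pre-movement form: Leila did admit that the technician must complain to Oren about which painting.
'which painting' is the object of the preposition 'about'. Wh-movement fronts it, leaving a gap right after 'about':
Which painting did Leila admit that the technician must complain to Oren about ___?
'about' is word 13.

13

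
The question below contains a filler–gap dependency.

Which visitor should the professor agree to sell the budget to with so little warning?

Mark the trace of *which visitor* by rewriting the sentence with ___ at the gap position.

Which visitor should the professor agree to sell the budget to ___ with so little warning?

In situ: The professor should agree to sell the budget to which visitor with so little warning.
'which visitor' functions as the object of the preposition 'to' (recipient of 'sell'). The gap is right after 'to'.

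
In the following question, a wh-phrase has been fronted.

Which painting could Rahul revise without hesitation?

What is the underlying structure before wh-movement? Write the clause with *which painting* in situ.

The filler 'which painting' is interpreted as the direct object of 'revise'. Wh-movement fronts it, leaving a gap right after 'revise':
Which painting could Rahul revise ___ without hesitation?

Rahul could revise which painting without hesitation.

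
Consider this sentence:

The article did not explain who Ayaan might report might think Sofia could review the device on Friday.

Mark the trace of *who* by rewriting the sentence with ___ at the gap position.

The article did not explain who Ayaan might report ___ might think Sofia could review the device on Friday.

Before movement: Ayaan might report who might think Sofia could review the device on Friday.
The filler 'who' is interpreted as the subject of the clause embedded under 'report'. The gap is right after 'report'.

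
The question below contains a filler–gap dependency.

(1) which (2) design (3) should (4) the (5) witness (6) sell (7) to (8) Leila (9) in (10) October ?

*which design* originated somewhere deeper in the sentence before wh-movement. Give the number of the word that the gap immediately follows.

Before movement: The witness should sell which design to Leila in October.
'which design' is the direct object of 'sell'. Wh-movement fronts it, leaving a gap right after 'sell':
Which design should the witness sell ___ to Leila in October?
'sell' is word 6.

6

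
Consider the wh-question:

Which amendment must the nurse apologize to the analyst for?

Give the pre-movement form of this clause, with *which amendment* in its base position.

'which amendment' functions as the object of the preposition 'for'. It moves to the left edge, and the trace sits right after 'for':
Which amendment must the nurse apologize to the analyst for ___?

The nurse must apologize to the analyst for which amendment.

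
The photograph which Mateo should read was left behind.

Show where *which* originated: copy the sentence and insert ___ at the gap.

The filler 'which' is interpreted as the direct object of 'read'. The gap is right after 'read'.

The photograph which Mateo should read ___ was left behind.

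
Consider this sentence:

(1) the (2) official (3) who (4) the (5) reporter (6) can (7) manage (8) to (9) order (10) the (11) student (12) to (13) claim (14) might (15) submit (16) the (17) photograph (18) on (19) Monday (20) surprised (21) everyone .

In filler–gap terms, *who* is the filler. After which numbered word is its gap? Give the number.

'who' functions as the subject of the clause embedded under 'claim'. Fronting leaves a gap immediately after 'claim':
The official who the reporter can manage to order the student to claim ___ might submit the photograph on Monday surprised everyone.
'claim' is word 13.

13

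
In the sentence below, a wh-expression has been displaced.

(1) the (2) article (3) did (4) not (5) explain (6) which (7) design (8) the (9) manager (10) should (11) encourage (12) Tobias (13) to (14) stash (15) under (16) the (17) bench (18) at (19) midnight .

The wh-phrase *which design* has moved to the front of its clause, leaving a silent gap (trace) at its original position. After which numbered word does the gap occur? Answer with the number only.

14

Before movement: The manager should encourage Tobias to stash which design under the bench at midnight.
'which design' functions as the direct object of 'stash'. It moves to the left edge, and the trace sits right after 'stash':
The article did not explain which design the manager should encourage Tobias to stash ___ under the bench at midnight.
'stash' is word 14.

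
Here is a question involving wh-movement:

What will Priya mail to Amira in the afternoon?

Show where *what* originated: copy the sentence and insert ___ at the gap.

Underlying clause: Priya will mail what to Amira in the afternoon.
'what' functions as the direct object of 'mail'. The gap is right after 'mail'.

What will Priya mail ___ to Amira in the afternoon?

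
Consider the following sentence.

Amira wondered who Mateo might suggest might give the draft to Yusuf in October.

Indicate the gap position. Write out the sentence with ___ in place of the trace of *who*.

Amira wondered who Mateo might suggest ___ might give the draft to Yusuf in October.

Underlying clause: Mateo might suggest who might give the draft to Yusuf in October.
'who' functions as the subject of the clause embedded under 'suggest'. The gap is right after 'suggest'.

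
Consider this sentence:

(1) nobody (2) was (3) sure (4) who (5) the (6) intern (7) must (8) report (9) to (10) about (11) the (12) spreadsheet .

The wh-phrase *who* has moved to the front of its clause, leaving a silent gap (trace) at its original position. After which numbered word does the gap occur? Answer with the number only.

Underlying clause: The intern must report to who about the spreadsheet.
'who' is the object of the preposition 'to'. Wh-movement fronts it, leaving a gap right after 'to':
Nobody was sure who the intern must report to ___ about the spreadsheet.
'to' is word 9.

9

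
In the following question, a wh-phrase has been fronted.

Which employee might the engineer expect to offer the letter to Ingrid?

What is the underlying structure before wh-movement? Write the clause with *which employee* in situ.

The filler 'which employee' is interpreted as the direct object of 'expect'. Wh-movement fronts it, leaving a gap right after 'expect':
Which employee might the engineer expect ___ to offer the letter to Ingrid?

The engineer might expect which employee to offer the letter to Ingrid.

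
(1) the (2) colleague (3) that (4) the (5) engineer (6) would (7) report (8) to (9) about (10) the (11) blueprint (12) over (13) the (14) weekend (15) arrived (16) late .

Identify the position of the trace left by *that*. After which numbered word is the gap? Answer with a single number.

8

The filler 'that' is interpreted as the object of the preposition 'to'. It moves to the left edge, and the trace sits right after 'to':
The colleague that the engineer would report to ___ about the blueprint over the weekend arrived late.
'to' is word 8.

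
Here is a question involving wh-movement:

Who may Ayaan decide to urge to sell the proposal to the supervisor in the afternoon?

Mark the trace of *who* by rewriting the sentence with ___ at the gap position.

Who may Ayaan decide to urge ___ to sell the proposal to the supervisor in the afternoon?

Underlying clause: Ayaan may decide to urge who to sell the proposal to the supervisor in the afternoon.
The filler 'who' is interpreted as the direct object of 'urge'. The gap is right after 'urge'.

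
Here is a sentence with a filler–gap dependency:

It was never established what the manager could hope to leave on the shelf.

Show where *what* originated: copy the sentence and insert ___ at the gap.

It was never established what the manager could hope to leave ___ on the shelf.

In situ: The manager could hope to leave what on the shelf.
'what' functions as the direct object of 'leave'. The gap is right after 'leave'.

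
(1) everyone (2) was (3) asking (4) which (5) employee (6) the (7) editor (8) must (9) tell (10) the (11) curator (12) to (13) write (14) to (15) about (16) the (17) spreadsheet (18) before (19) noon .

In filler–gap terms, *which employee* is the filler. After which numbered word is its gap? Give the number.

Before movement: The editor must tell the curator to write to which employee about the spreadsheet before noon.
'which employee' is the object of the preposition 'to'. It moves to the left edge, and the trace sits right after 'to':
Everyone was asking which employee the editor must tell the curator to write to ___ about the spreadsheet before noon.
'to' is word 14.

14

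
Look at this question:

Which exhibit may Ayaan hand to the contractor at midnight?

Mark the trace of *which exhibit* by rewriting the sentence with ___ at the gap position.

Which exhibit may Ayaan hand ___ to the contractor at midnight?

Pre-movement form: Ayaan may hand which exhibit to the contractor at midnight.
The filler 'which exhibit' is interpreted as the direct object of 'hand'. The gap is right after 'hand'.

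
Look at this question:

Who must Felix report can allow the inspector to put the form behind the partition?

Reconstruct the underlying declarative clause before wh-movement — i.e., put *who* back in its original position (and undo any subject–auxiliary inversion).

'who' is the subject of the clause embedded under 'report'. Wh-movement fronts it, leaving a gap right after 'report':
Who must Felix report ___ can allow the inspector to put the form behind the partition?

Felix must report who can allow the inspector to put the form behind the partition.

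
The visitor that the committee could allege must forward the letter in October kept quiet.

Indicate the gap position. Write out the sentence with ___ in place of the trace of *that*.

'that' is the subject of the clause embedded under 'allege'. The gap is right after 'allege'.

The visitor that the committee could allege ___ must forward the letter in October kept quiet.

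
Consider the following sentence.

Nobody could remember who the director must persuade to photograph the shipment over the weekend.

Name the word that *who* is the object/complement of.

Underlying clause: The director must persuade who to photograph the shipment over the weekend.
The filler 'who' is interpreted as the direct object of 'persuade'. Wh-movement fronts it, leaving a gap right after 'persuade':
Nobody could remember who the director must persuade ___ to photograph the shipment over the weekend.

persuade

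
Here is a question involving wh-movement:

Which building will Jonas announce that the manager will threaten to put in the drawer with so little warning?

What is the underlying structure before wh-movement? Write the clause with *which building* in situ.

'which building' functions as the direct object of 'put'. Fronting leaves a gap immediately after 'put':
Which building will Jonas announce that the manager will threaten to put ___ in the drawer with so little warning?

Jonas will announce that the manager will threaten to put which building in the drawer with so little warning.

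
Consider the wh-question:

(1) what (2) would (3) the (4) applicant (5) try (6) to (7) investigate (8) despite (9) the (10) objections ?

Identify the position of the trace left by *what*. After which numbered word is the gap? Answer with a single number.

7

Underlying clause: The applicant would try to investigate what despite the objections.
'what' functions as the direct object of 'investigate'. Fronting leaves a gap immediately after 'investigate':
What would the applicant try to investigate ___ despite the objections?
'investigate' is word 7.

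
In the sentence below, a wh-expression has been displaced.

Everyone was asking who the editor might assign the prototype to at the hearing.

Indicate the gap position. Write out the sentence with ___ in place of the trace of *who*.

Everyone was asking who the editor might assign the prototype to ___ at the hearing.

Underlying clause: The editor might assign the prototype to who at the hearing.
The filler 'who' is interpreted as the object of the preposition 'to' (recipient of 'assign'). The gap is right after 'to'.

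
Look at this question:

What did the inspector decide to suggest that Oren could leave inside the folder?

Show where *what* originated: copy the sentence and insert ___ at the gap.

Underlying clause: The inspector did decide to suggest that Oren could leave what inside the folder.
The filler 'what' is interpreted as the direct object of 'leave'. The gap is right after 'leave'.

What did the inspector decide to suggest that Oren could leave ___ inside the folder?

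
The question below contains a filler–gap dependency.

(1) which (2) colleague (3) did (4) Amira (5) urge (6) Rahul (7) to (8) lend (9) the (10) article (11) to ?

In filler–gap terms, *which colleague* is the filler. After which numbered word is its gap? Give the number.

11

Underlying clause: Amira did urge Rahul to lend the article to which colleague.
'which colleague' is the object of the preposition 'to' (recipient of 'lend'). It moves to the left edge, and the trace sits right after 'to':
Which colleague did Amira urge Rahul to lend the article to ___?
'to' is word 11.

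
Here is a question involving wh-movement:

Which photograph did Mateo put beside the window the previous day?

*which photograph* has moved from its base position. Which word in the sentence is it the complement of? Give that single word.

Pre-movement form: Mateo did put which photograph beside the window the previous day.
'which photograph' is the direct object of 'put'. Wh-movement fronts it, leaving a gap right after 'put':
Which photograph did Mateo put ___ beside the window the previous day?

put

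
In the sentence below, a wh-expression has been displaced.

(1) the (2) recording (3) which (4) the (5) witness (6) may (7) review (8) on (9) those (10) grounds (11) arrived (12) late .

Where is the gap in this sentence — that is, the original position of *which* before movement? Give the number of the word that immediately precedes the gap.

7

The filler 'which' is interpreted as the direct object of 'review'. Wh-movement fronts it, leaving a gap right after 'review':
The recording which the witness may review ___ on those grounds arrived late.
'review' is word 7.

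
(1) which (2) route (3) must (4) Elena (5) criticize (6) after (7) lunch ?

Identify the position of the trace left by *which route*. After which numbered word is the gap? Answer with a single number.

5

In situ: Elena must criticize which route after lunch.
The filler 'which route' is interpreted as the direct object of 'criticize'. Wh-movement fronts it, leaving a gap right after 'criticize':
Which route must Elena criticize ___ after lunch?
'criticize' is word 5.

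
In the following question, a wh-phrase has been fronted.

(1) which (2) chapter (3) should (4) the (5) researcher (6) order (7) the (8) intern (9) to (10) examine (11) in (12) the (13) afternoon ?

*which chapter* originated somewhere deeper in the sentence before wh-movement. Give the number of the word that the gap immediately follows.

10

Underlying clause: The researcher should order the intern to examine which chapter in the afternoon.
The filler 'which chapter' is interpreted as the direct object of 'examine'. Wh-movement fronts it, leaving a gap right after 'examine':
Which chapter should the researcher order the intern to examine ___ in the afternoon?
'examine' is word 10.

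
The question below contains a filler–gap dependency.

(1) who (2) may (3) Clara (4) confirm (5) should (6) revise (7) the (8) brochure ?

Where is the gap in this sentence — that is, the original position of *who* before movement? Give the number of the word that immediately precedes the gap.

Underlying clause: Clara may confirm who should revise the brochure.
The filler 'who' is interpreted as the subject of the clause embedded under 'confirm'. Fronting leaves a gap immediately after 'confirm':
Who may Clara confirm ___ should revise the brochure?
'confirm' is word 4.

4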